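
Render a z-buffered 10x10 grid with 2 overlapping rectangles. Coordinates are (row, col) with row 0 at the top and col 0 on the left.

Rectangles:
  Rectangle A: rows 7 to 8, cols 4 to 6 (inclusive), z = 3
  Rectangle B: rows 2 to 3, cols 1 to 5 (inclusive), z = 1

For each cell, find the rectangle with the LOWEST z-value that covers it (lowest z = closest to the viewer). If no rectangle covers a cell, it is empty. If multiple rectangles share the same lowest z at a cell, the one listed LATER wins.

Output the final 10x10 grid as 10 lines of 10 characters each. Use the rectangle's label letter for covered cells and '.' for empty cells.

..........
..........
.BBBBB....
.BBBBB....
..........
..........
..........
....AAA...
....AAA...
..........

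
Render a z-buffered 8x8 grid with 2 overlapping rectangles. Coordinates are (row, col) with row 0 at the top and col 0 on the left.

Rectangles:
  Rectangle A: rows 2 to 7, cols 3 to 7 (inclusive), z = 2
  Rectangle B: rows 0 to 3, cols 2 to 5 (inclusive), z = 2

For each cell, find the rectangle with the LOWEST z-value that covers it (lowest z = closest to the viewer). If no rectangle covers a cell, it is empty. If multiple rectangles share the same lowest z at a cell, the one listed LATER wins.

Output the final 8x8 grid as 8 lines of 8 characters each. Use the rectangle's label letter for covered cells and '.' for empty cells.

..BBBB..
..BBBB..
..BBBBAA
..BBBBAA
...AAAAA
...AAAAA
...AAAAA
...AAAAA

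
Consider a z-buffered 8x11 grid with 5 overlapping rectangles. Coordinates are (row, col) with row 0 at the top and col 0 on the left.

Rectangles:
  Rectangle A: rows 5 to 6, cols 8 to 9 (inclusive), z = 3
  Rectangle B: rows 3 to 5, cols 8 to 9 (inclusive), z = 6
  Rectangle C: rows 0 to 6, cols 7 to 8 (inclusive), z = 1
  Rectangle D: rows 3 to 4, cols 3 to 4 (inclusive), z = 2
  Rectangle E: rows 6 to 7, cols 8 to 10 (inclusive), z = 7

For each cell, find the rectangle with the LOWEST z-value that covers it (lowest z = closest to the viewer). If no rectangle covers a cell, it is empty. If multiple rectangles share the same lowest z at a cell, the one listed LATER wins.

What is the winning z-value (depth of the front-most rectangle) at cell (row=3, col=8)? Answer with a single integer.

Check cell (3,8):
  A: rows 5-6 cols 8-9 -> outside (row miss)
  B: rows 3-5 cols 8-9 z=6 -> covers; best now B (z=6)
  C: rows 0-6 cols 7-8 z=1 -> covers; best now C (z=1)
  D: rows 3-4 cols 3-4 -> outside (col miss)
  E: rows 6-7 cols 8-10 -> outside (row miss)
Winner: C at z=1

Answer: 1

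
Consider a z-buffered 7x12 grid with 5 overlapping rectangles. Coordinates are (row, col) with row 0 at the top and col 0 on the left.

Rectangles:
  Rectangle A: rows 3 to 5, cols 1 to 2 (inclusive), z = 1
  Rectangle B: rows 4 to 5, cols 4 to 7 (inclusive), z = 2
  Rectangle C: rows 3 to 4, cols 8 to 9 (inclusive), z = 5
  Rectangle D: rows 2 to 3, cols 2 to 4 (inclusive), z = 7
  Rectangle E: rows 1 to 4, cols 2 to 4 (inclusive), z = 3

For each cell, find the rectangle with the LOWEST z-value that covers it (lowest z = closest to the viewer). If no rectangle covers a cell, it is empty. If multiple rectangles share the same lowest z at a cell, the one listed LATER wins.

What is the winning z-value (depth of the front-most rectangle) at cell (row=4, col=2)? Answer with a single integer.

Check cell (4,2):
  A: rows 3-5 cols 1-2 z=1 -> covers; best now A (z=1)
  B: rows 4-5 cols 4-7 -> outside (col miss)
  C: rows 3-4 cols 8-9 -> outside (col miss)
  D: rows 2-3 cols 2-4 -> outside (row miss)
  E: rows 1-4 cols 2-4 z=3 -> covers; best now A (z=1)
Winner: A at z=1

Answer: 1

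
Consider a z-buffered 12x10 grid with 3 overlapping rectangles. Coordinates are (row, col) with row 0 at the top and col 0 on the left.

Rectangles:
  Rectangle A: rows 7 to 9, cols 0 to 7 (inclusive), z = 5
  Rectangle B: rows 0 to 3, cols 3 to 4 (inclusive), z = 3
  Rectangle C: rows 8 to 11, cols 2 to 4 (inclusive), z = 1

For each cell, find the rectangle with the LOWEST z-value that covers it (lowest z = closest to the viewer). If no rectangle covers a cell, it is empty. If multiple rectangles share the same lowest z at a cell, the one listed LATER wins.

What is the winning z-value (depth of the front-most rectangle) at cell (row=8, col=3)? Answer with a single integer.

Answer: 1

Derivation:
Check cell (8,3):
  A: rows 7-9 cols 0-7 z=5 -> covers; best now A (z=5)
  B: rows 0-3 cols 3-4 -> outside (row miss)
  C: rows 8-11 cols 2-4 z=1 -> covers; best now C (z=1)
Winner: C at z=1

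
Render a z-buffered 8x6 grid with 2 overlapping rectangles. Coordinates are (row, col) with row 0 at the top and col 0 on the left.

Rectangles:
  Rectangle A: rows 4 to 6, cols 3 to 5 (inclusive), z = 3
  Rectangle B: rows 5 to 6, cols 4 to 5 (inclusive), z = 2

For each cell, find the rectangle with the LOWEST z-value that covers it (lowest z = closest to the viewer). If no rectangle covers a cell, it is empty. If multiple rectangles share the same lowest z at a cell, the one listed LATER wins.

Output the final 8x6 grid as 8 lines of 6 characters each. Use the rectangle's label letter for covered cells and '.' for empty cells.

......
......
......
......
...AAA
...ABB
...ABB
......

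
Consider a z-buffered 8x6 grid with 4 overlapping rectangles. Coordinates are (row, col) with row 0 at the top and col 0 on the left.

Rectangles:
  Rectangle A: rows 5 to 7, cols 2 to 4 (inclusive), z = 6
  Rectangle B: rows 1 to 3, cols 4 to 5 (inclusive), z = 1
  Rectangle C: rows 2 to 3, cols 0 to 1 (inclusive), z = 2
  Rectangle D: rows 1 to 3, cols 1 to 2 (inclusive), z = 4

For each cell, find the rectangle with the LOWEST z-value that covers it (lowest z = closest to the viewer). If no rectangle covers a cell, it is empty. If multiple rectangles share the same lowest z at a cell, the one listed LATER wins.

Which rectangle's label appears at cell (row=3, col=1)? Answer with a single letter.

Answer: C

Derivation:
Check cell (3,1):
  A: rows 5-7 cols 2-4 -> outside (row miss)
  B: rows 1-3 cols 4-5 -> outside (col miss)
  C: rows 2-3 cols 0-1 z=2 -> covers; best now C (z=2)
  D: rows 1-3 cols 1-2 z=4 -> covers; best now C (z=2)
Winner: C at z=2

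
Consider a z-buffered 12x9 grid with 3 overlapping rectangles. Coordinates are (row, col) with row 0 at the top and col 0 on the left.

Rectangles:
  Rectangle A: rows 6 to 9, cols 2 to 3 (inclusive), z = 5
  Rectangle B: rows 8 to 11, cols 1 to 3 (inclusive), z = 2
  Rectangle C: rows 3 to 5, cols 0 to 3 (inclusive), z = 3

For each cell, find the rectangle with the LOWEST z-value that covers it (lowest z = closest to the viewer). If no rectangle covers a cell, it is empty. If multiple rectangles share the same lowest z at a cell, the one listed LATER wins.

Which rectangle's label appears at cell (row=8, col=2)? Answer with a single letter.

Check cell (8,2):
  A: rows 6-9 cols 2-3 z=5 -> covers; best now A (z=5)
  B: rows 8-11 cols 1-3 z=2 -> covers; best now B (z=2)
  C: rows 3-5 cols 0-3 -> outside (row miss)
Winner: B at z=2

Answer: B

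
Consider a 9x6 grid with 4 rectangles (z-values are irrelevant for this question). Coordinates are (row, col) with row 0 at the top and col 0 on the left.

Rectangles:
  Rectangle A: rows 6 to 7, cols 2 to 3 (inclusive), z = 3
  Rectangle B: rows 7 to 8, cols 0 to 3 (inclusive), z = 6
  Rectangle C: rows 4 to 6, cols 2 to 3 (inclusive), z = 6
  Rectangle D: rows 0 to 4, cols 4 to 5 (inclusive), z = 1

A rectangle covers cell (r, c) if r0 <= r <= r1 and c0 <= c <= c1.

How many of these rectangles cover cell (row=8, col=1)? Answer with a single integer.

Answer: 1

Derivation:
Check cell (8,1):
  A: rows 6-7 cols 2-3 -> outside (row miss)
  B: rows 7-8 cols 0-3 -> covers
  C: rows 4-6 cols 2-3 -> outside (row miss)
  D: rows 0-4 cols 4-5 -> outside (row miss)
Count covering = 1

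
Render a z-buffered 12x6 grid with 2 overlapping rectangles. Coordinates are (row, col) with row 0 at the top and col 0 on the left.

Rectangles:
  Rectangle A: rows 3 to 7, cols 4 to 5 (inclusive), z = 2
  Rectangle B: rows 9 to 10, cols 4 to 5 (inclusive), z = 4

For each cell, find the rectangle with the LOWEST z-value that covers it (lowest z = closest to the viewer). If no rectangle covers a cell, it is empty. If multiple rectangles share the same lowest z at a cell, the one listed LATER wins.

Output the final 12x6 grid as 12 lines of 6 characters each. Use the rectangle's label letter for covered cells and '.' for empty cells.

......
......
......
....AA
....AA
....AA
....AA
....AA
......
....BB
....BB
......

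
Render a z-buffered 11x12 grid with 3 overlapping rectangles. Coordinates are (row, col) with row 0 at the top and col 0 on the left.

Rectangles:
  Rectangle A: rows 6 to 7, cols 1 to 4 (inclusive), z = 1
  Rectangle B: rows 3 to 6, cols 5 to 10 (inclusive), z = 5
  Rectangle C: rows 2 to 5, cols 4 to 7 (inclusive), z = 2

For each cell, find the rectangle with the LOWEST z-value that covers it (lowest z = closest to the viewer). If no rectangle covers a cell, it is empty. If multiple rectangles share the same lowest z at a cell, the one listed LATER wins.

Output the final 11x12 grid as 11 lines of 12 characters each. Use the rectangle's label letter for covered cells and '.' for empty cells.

............
............
....CCCC....
....CCCCBBB.
....CCCCBBB.
....CCCCBBB.
.AAAABBBBBB.
.AAAA.......
............
............
............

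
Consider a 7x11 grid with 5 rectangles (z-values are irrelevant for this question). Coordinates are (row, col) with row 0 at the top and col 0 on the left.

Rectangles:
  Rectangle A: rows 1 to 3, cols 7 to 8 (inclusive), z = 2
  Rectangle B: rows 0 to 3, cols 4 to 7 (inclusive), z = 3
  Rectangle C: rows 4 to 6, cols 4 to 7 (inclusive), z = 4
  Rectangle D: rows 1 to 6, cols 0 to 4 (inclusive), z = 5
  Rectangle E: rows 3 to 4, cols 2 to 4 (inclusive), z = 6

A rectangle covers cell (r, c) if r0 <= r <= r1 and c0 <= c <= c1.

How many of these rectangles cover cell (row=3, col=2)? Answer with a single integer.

Answer: 2

Derivation:
Check cell (3,2):
  A: rows 1-3 cols 7-8 -> outside (col miss)
  B: rows 0-3 cols 4-7 -> outside (col miss)
  C: rows 4-6 cols 4-7 -> outside (row miss)
  D: rows 1-6 cols 0-4 -> covers
  E: rows 3-4 cols 2-4 -> covers
Count covering = 2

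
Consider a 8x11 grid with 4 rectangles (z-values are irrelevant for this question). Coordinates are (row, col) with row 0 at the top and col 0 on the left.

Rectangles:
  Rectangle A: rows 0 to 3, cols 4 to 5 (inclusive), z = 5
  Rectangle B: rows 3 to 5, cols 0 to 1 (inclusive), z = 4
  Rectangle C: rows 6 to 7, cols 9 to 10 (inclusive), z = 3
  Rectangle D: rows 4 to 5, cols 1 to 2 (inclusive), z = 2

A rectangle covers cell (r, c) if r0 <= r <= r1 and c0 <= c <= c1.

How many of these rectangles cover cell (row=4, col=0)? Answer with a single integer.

Check cell (4,0):
  A: rows 0-3 cols 4-5 -> outside (row miss)
  B: rows 3-5 cols 0-1 -> covers
  C: rows 6-7 cols 9-10 -> outside (row miss)
  D: rows 4-5 cols 1-2 -> outside (col miss)
Count covering = 1

Answer: 1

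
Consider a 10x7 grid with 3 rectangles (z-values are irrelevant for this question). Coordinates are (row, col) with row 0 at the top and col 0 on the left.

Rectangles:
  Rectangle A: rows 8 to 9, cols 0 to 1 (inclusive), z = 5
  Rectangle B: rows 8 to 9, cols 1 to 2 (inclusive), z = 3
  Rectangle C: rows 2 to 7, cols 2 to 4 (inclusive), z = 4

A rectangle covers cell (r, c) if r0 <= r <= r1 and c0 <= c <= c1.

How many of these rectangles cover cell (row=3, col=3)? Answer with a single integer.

Check cell (3,3):
  A: rows 8-9 cols 0-1 -> outside (row miss)
  B: rows 8-9 cols 1-2 -> outside (row miss)
  C: rows 2-7 cols 2-4 -> covers
Count covering = 1

Answer: 1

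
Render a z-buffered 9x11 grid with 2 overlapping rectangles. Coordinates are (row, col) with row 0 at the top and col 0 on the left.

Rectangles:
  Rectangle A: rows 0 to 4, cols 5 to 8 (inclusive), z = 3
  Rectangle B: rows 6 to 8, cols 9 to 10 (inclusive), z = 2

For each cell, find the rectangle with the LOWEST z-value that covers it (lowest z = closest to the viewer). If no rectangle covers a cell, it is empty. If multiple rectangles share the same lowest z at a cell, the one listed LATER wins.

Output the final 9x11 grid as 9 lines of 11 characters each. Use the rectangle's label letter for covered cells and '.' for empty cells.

.....AAAA..
.....AAAA..
.....AAAA..
.....AAAA..
.....AAAA..
...........
.........BB
.........BB
.........BB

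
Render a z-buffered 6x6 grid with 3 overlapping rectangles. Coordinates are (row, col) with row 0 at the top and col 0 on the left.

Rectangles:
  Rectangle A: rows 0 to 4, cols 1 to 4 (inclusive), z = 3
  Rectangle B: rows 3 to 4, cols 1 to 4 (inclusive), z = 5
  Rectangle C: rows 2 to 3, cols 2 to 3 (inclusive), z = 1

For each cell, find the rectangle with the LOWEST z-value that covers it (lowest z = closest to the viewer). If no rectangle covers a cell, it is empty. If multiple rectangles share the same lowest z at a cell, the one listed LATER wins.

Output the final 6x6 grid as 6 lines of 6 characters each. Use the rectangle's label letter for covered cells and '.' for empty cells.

.AAAA.
.AAAA.
.ACCA.
.ACCA.
.AAAA.
......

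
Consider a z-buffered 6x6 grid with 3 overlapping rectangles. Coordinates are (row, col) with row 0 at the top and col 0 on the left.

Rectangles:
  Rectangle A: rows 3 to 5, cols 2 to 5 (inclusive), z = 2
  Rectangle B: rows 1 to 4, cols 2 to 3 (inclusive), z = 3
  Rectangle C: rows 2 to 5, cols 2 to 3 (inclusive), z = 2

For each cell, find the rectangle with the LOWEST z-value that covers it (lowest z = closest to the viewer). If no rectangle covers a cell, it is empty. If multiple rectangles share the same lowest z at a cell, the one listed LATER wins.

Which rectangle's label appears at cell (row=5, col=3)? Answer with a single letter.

Check cell (5,3):
  A: rows 3-5 cols 2-5 z=2 -> covers; best now A (z=2)
  B: rows 1-4 cols 2-3 -> outside (row miss)
  C: rows 2-5 cols 2-3 z=2 -> covers; best now C (z=2)
Winner: C at z=2

Answer: C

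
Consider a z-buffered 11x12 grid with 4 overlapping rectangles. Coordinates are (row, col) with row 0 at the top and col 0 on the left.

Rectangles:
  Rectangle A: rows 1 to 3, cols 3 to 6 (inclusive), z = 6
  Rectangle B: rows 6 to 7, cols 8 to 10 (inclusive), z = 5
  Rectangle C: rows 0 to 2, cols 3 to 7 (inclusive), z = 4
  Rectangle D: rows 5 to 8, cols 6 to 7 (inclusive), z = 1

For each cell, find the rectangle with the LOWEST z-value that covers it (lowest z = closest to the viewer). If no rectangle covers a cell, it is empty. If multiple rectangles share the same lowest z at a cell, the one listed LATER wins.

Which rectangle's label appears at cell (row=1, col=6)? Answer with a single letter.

Check cell (1,6):
  A: rows 1-3 cols 3-6 z=6 -> covers; best now A (z=6)
  B: rows 6-7 cols 8-10 -> outside (row miss)
  C: rows 0-2 cols 3-7 z=4 -> covers; best now C (z=4)
  D: rows 5-8 cols 6-7 -> outside (row miss)
Winner: C at z=4

Answer: C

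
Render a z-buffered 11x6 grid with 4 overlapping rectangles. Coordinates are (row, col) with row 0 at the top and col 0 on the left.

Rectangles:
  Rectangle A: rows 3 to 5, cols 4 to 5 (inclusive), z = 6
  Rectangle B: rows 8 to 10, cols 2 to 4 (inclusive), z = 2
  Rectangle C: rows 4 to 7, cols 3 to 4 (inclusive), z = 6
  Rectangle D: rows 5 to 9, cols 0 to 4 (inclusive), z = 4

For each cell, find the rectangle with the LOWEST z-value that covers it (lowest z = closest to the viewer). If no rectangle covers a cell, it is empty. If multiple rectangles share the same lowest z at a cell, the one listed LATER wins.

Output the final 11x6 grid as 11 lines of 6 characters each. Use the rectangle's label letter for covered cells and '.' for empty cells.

......
......
......
....AA
...CCA
DDDDDA
DDDDD.
DDDDD.
DDBBB.
DDBBB.
..BBB.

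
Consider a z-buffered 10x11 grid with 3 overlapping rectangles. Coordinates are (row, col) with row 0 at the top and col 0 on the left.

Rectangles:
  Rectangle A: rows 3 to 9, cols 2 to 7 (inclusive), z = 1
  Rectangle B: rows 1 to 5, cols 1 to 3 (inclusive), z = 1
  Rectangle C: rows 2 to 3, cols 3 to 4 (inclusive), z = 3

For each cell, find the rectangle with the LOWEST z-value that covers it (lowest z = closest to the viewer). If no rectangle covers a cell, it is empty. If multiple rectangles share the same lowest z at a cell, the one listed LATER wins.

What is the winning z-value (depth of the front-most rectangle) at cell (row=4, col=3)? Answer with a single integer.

Answer: 1

Derivation:
Check cell (4,3):
  A: rows 3-9 cols 2-7 z=1 -> covers; best now A (z=1)
  B: rows 1-5 cols 1-3 z=1 -> covers; best now B (z=1)
  C: rows 2-3 cols 3-4 -> outside (row miss)
Winner: B at z=1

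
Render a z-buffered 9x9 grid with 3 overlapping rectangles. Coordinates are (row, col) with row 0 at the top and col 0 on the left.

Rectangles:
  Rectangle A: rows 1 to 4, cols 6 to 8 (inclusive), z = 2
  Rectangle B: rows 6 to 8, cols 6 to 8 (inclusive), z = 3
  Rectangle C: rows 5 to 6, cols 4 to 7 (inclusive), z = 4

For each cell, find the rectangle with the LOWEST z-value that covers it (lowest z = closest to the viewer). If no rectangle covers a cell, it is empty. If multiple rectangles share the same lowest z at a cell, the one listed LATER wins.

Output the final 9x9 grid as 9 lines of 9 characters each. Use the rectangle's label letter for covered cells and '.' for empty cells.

.........
......AAA
......AAA
......AAA
......AAA
....CCCC.
....CCBBB
......BBB
......BBB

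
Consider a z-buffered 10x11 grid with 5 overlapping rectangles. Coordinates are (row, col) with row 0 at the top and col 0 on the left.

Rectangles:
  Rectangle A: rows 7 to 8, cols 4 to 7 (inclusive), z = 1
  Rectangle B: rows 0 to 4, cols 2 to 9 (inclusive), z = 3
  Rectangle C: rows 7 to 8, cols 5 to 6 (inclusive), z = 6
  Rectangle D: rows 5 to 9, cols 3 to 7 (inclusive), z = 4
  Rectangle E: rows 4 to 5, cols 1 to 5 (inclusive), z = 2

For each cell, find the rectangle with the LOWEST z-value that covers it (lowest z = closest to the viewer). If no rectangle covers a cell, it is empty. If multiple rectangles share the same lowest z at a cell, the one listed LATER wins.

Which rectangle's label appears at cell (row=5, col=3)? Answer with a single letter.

Answer: E

Derivation:
Check cell (5,3):
  A: rows 7-8 cols 4-7 -> outside (row miss)
  B: rows 0-4 cols 2-9 -> outside (row miss)
  C: rows 7-8 cols 5-6 -> outside (row miss)
  D: rows 5-9 cols 3-7 z=4 -> covers; best now D (z=4)
  E: rows 4-5 cols 1-5 z=2 -> covers; best now E (z=2)
Winner: E at z=2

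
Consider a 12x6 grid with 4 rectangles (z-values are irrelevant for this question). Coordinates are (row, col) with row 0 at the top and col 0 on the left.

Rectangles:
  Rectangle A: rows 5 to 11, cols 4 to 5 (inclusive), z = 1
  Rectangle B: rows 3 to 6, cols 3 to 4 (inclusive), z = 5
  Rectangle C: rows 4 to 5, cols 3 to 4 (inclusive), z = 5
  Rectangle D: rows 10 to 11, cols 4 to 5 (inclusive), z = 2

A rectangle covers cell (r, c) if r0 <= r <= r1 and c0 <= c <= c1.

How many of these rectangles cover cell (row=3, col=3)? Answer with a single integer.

Check cell (3,3):
  A: rows 5-11 cols 4-5 -> outside (row miss)
  B: rows 3-6 cols 3-4 -> covers
  C: rows 4-5 cols 3-4 -> outside (row miss)
  D: rows 10-11 cols 4-5 -> outside (row miss)
Count covering = 1

Answer: 1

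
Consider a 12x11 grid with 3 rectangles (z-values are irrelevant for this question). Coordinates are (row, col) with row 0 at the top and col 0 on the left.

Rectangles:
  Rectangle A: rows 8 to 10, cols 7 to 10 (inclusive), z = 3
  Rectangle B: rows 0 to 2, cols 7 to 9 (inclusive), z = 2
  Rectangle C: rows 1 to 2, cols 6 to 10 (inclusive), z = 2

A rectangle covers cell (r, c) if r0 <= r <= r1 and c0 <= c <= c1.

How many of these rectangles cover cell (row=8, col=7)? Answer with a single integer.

Answer: 1

Derivation:
Check cell (8,7):
  A: rows 8-10 cols 7-10 -> covers
  B: rows 0-2 cols 7-9 -> outside (row miss)
  C: rows 1-2 cols 6-10 -> outside (row miss)
Count covering = 1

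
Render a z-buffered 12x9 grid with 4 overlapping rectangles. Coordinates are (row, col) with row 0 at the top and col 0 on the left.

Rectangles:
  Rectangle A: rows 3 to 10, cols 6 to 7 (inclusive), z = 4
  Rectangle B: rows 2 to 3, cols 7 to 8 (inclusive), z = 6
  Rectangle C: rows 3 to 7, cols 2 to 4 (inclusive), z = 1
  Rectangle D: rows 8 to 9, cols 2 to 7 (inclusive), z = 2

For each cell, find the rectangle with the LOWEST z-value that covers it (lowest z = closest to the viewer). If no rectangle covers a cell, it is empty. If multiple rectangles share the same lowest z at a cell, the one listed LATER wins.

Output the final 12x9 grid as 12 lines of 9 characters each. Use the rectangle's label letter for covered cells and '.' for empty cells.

.........
.........
.......BB
..CCC.AAB
..CCC.AA.
..CCC.AA.
..CCC.AA.
..CCC.AA.
..DDDDDD.
..DDDDDD.
......AA.
.........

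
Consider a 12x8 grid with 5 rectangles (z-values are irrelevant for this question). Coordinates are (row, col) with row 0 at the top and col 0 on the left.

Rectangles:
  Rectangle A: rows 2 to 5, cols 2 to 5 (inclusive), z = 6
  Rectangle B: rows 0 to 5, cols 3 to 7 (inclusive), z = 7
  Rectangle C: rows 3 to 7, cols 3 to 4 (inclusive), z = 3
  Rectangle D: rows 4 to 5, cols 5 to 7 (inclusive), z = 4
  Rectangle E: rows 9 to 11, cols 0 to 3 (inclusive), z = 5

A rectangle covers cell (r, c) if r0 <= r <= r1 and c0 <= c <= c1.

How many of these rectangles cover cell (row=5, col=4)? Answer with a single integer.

Answer: 3

Derivation:
Check cell (5,4):
  A: rows 2-5 cols 2-5 -> covers
  B: rows 0-5 cols 3-7 -> covers
  C: rows 3-7 cols 3-4 -> covers
  D: rows 4-5 cols 5-7 -> outside (col miss)
  E: rows 9-11 cols 0-3 -> outside (row miss)
Count covering = 3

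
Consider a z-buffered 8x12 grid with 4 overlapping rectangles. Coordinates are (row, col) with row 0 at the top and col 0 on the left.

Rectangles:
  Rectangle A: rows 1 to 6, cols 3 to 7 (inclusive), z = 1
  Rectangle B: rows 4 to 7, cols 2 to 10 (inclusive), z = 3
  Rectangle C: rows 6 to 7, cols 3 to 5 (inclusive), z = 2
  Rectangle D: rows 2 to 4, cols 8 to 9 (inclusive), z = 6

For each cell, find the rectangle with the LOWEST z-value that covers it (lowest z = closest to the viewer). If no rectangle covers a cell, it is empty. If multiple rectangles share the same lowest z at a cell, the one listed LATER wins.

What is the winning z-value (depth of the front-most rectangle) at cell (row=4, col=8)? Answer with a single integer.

Answer: 3

Derivation:
Check cell (4,8):
  A: rows 1-6 cols 3-7 -> outside (col miss)
  B: rows 4-7 cols 2-10 z=3 -> covers; best now B (z=3)
  C: rows 6-7 cols 3-5 -> outside (row miss)
  D: rows 2-4 cols 8-9 z=6 -> covers; best now B (z=3)
Winner: B at z=3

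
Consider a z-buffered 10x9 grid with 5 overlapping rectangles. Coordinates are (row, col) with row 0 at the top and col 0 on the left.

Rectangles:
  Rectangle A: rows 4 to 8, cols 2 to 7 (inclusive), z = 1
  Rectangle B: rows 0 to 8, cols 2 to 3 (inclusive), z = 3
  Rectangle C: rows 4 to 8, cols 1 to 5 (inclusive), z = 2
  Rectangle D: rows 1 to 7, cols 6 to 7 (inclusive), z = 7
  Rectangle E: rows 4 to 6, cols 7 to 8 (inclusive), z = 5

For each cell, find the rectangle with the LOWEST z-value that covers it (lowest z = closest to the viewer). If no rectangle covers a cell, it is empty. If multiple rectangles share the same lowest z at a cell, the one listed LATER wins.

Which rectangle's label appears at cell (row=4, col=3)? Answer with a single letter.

Answer: A

Derivation:
Check cell (4,3):
  A: rows 4-8 cols 2-7 z=1 -> covers; best now A (z=1)
  B: rows 0-8 cols 2-3 z=3 -> covers; best now A (z=1)
  C: rows 4-8 cols 1-5 z=2 -> covers; best now A (z=1)
  D: rows 1-7 cols 6-7 -> outside (col miss)
  E: rows 4-6 cols 7-8 -> outside (col miss)
Winner: A at z=1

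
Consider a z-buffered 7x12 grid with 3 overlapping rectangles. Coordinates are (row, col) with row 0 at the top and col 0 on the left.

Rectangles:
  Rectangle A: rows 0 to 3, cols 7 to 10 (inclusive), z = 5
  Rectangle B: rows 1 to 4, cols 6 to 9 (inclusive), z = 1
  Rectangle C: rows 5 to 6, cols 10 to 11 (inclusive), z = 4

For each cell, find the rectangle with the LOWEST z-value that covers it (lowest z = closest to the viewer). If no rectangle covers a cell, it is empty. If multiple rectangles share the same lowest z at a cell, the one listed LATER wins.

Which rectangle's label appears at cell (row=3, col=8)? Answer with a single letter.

Check cell (3,8):
  A: rows 0-3 cols 7-10 z=5 -> covers; best now A (z=5)
  B: rows 1-4 cols 6-9 z=1 -> covers; best now B (z=1)
  C: rows 5-6 cols 10-11 -> outside (row miss)
Winner: B at z=1

Answer: B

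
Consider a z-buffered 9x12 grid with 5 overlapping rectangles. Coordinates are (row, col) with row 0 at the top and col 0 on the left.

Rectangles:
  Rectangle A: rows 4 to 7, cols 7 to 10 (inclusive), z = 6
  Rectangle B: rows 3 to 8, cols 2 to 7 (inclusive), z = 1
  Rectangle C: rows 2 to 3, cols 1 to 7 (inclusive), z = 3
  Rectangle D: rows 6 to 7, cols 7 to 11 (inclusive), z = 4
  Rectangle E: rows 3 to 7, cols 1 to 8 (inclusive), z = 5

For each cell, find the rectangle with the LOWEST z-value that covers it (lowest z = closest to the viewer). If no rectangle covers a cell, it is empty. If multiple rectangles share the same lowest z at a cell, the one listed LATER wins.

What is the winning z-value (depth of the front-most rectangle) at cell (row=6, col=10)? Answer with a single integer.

Check cell (6,10):
  A: rows 4-7 cols 7-10 z=6 -> covers; best now A (z=6)
  B: rows 3-8 cols 2-7 -> outside (col miss)
  C: rows 2-3 cols 1-7 -> outside (row miss)
  D: rows 6-7 cols 7-11 z=4 -> covers; best now D (z=4)
  E: rows 3-7 cols 1-8 -> outside (col miss)
Winner: D at z=4

Answer: 4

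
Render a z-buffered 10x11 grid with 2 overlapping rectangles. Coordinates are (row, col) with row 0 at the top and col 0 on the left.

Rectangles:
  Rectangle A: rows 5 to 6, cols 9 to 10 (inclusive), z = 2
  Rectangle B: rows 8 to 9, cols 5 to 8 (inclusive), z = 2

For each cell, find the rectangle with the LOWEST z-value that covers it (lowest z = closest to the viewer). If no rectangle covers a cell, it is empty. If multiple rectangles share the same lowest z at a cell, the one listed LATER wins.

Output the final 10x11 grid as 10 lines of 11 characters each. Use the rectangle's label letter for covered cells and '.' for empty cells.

...........
...........
...........
...........
...........
.........AA
.........AA
...........
.....BBBB..
.....BBBB..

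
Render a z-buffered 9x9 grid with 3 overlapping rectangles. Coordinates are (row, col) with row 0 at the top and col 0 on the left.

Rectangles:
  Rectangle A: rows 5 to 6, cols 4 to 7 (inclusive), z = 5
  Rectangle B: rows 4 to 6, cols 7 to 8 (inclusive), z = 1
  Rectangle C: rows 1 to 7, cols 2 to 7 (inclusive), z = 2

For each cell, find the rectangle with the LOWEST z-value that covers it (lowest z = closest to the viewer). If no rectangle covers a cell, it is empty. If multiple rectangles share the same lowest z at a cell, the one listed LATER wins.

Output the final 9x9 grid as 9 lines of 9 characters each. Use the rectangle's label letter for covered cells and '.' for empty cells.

.........
..CCCCCC.
..CCCCCC.
..CCCCCC.
..CCCCCBB
..CCCCCBB
..CCCCCBB
..CCCCCC.
.........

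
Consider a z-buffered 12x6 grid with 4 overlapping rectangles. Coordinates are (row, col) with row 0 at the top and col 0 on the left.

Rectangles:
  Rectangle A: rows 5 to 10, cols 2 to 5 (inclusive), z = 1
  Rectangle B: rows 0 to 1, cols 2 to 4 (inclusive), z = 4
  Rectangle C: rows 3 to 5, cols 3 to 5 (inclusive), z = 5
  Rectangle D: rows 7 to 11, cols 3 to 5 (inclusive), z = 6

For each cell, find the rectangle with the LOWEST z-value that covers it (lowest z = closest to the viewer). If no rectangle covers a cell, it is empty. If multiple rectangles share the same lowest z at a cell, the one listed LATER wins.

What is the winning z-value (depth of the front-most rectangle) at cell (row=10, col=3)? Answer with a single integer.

Answer: 1

Derivation:
Check cell (10,3):
  A: rows 5-10 cols 2-5 z=1 -> covers; best now A (z=1)
  B: rows 0-1 cols 2-4 -> outside (row miss)
  C: rows 3-5 cols 3-5 -> outside (row miss)
  D: rows 7-11 cols 3-5 z=6 -> covers; best now A (z=1)
Winner: A at z=1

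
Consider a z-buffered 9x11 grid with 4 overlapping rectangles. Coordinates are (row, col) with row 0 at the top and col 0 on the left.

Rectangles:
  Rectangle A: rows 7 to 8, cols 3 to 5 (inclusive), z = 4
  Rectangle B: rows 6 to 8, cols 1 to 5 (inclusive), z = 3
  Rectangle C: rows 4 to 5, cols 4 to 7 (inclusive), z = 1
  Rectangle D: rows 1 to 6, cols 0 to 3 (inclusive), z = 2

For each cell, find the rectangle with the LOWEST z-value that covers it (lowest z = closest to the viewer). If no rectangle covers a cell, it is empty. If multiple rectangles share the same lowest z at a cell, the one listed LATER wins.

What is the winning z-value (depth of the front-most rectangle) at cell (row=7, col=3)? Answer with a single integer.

Answer: 3

Derivation:
Check cell (7,3):
  A: rows 7-8 cols 3-5 z=4 -> covers; best now A (z=4)
  B: rows 6-8 cols 1-5 z=3 -> covers; best now B (z=3)
  C: rows 4-5 cols 4-7 -> outside (row miss)
  D: rows 1-6 cols 0-3 -> outside (row miss)
Winner: B at z=3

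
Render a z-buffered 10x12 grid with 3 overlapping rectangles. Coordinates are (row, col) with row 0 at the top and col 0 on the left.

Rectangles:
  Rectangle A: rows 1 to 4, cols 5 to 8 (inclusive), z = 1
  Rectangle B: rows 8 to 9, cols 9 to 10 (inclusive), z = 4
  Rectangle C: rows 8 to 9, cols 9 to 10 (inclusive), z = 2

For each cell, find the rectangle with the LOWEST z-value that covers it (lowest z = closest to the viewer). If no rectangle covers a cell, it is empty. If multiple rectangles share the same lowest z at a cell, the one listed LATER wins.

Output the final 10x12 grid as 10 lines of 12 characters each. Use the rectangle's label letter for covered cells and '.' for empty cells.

............
.....AAAA...
.....AAAA...
.....AAAA...
.....AAAA...
............
............
............
.........CC.
.........CC.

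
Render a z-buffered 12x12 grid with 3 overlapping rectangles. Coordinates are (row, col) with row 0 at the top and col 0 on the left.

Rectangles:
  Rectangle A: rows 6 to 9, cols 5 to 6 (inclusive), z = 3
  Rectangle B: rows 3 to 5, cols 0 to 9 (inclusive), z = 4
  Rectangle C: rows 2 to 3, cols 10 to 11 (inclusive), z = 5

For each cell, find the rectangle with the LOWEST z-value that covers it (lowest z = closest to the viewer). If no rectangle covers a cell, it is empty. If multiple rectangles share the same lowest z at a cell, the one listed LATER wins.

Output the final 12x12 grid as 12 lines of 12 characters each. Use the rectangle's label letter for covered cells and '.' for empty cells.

............
............
..........CC
BBBBBBBBBBCC
BBBBBBBBBB..
BBBBBBBBBB..
.....AA.....
.....AA.....
.....AA.....
.....AA.....
............
............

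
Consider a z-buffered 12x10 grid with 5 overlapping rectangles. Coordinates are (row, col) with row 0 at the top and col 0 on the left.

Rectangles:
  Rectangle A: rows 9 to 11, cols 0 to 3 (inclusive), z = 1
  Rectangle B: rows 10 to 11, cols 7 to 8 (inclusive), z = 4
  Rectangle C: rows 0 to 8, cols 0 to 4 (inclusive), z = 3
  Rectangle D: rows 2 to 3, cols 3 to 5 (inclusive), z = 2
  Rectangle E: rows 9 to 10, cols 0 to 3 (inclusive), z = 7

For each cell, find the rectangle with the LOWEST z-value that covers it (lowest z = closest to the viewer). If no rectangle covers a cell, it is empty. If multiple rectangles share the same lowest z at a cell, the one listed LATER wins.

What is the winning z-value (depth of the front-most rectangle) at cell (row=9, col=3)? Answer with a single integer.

Check cell (9,3):
  A: rows 9-11 cols 0-3 z=1 -> covers; best now A (z=1)
  B: rows 10-11 cols 7-8 -> outside (row miss)
  C: rows 0-8 cols 0-4 -> outside (row miss)
  D: rows 2-3 cols 3-5 -> outside (row miss)
  E: rows 9-10 cols 0-3 z=7 -> covers; best now A (z=1)
Winner: A at z=1

Answer: 1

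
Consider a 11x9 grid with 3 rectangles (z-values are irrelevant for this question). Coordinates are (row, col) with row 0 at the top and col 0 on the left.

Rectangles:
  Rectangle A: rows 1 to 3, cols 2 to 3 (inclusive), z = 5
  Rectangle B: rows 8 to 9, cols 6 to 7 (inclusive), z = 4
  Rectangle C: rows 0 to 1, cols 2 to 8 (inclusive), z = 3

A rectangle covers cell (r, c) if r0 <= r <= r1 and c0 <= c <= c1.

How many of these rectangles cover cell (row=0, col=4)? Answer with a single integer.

Check cell (0,4):
  A: rows 1-3 cols 2-3 -> outside (row miss)
  B: rows 8-9 cols 6-7 -> outside (row miss)
  C: rows 0-1 cols 2-8 -> covers
Count covering = 1

Answer: 1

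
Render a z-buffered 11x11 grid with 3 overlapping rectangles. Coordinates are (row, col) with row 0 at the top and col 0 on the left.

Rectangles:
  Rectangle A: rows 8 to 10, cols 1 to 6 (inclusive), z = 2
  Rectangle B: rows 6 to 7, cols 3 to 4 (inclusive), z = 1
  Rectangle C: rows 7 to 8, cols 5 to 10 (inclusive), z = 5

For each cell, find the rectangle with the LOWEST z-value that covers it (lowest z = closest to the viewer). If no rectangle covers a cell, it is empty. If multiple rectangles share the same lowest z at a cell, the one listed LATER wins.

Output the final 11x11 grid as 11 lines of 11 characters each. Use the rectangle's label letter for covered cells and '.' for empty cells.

...........
...........
...........
...........
...........
...........
...BB......
...BBCCCCCC
.AAAAAACCCC
.AAAAAA....
.AAAAAA....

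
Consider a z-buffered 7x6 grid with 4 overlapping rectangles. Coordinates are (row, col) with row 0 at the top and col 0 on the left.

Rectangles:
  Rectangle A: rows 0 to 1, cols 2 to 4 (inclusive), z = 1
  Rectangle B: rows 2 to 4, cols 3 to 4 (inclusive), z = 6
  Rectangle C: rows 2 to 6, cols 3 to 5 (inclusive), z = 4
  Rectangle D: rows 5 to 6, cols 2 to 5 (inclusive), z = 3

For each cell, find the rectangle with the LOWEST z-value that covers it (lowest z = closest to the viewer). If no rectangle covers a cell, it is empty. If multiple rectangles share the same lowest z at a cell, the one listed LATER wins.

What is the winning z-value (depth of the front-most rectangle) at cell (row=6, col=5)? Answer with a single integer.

Answer: 3

Derivation:
Check cell (6,5):
  A: rows 0-1 cols 2-4 -> outside (row miss)
  B: rows 2-4 cols 3-4 -> outside (row miss)
  C: rows 2-6 cols 3-5 z=4 -> covers; best now C (z=4)
  D: rows 5-6 cols 2-5 z=3 -> covers; best now D (z=3)
Winner: D at z=3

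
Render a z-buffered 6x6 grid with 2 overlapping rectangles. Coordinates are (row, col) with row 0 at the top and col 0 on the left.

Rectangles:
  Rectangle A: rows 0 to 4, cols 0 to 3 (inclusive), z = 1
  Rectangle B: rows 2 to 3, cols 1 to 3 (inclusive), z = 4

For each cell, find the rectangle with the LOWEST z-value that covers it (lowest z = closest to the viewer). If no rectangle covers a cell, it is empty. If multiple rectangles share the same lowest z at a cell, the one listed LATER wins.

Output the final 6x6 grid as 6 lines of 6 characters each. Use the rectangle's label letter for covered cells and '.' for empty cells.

AAAA..
AAAA..
AAAA..
AAAA..
AAAA..
......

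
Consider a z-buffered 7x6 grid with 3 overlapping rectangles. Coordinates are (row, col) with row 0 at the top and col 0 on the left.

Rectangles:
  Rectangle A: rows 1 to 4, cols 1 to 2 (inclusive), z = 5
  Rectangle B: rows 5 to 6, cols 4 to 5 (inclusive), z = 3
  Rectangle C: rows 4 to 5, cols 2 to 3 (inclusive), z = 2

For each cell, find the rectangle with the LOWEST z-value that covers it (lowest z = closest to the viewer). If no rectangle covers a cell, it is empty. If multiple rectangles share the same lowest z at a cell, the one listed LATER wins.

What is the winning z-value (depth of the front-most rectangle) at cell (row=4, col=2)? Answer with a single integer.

Answer: 2

Derivation:
Check cell (4,2):
  A: rows 1-4 cols 1-2 z=5 -> covers; best now A (z=5)
  B: rows 5-6 cols 4-5 -> outside (row miss)
  C: rows 4-5 cols 2-3 z=2 -> covers; best now C (z=2)
Winner: C at z=2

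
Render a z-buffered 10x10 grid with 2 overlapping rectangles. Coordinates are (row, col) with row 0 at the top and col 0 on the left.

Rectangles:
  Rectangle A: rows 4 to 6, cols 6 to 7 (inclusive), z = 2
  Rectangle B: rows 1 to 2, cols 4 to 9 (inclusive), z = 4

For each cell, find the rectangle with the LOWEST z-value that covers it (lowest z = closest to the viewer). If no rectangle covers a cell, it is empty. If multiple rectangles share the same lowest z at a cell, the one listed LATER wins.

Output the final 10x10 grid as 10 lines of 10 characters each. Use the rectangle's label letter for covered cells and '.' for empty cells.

..........
....BBBBBB
....BBBBBB
..........
......AA..
......AA..
......AA..
..........
..........
..........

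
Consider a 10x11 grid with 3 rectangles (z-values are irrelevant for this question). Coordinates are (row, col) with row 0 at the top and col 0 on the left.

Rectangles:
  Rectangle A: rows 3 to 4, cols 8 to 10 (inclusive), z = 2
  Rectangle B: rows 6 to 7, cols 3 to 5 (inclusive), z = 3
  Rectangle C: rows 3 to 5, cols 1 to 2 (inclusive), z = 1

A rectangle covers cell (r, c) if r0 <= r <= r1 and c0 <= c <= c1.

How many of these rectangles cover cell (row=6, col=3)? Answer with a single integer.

Check cell (6,3):
  A: rows 3-4 cols 8-10 -> outside (row miss)
  B: rows 6-7 cols 3-5 -> covers
  C: rows 3-5 cols 1-2 -> outside (row miss)
Count covering = 1

Answer: 1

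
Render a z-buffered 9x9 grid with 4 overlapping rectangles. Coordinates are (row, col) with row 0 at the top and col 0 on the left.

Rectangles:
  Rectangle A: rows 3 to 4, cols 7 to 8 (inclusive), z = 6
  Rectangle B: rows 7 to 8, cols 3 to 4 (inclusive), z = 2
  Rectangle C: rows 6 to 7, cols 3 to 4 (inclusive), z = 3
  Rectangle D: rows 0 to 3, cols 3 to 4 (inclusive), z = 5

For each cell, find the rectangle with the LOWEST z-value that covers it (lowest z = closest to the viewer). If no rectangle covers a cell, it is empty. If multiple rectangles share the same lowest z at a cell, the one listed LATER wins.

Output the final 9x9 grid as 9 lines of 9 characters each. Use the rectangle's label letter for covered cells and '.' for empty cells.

...DD....
...DD....
...DD....
...DD..AA
.......AA
.........
...CC....
...BB....
...BB....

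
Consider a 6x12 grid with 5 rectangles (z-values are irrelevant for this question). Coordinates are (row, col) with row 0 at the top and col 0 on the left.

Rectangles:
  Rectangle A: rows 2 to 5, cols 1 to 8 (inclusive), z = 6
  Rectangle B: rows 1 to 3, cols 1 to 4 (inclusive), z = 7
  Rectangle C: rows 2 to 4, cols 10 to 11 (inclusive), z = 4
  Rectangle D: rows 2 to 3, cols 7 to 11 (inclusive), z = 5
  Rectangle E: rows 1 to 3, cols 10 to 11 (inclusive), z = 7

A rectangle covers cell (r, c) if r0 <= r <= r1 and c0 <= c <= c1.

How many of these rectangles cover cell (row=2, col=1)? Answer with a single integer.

Answer: 2

Derivation:
Check cell (2,1):
  A: rows 2-5 cols 1-8 -> covers
  B: rows 1-3 cols 1-4 -> covers
  C: rows 2-4 cols 10-11 -> outside (col miss)
  D: rows 2-3 cols 7-11 -> outside (col miss)
  E: rows 1-3 cols 10-11 -> outside (col miss)
Count covering = 2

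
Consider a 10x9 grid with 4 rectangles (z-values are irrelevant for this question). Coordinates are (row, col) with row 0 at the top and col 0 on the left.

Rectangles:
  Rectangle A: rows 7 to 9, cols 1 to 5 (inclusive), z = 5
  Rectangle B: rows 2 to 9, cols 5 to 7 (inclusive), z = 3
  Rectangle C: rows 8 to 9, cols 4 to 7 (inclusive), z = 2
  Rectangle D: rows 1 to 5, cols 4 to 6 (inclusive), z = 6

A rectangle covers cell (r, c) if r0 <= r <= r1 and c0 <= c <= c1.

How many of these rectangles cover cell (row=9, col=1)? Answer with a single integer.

Check cell (9,1):
  A: rows 7-9 cols 1-5 -> covers
  B: rows 2-9 cols 5-7 -> outside (col miss)
  C: rows 8-9 cols 4-7 -> outside (col miss)
  D: rows 1-5 cols 4-6 -> outside (row miss)
Count covering = 1

Answer: 1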